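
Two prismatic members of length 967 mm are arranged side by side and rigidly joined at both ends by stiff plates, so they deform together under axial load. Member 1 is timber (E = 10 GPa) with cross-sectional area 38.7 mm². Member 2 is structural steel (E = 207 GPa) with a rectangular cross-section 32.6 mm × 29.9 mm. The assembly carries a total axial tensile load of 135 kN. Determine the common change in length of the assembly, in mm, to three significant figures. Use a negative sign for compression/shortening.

0.646 mm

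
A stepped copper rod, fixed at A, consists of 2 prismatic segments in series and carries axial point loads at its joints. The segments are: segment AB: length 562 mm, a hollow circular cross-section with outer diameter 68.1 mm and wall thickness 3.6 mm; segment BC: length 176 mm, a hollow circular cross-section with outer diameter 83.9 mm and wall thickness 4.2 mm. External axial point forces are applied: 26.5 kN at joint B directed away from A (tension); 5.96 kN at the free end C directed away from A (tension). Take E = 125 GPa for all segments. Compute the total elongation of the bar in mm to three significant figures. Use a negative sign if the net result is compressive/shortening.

Internal axial forces (sectioning from the free end, tension +): N_BC = 5.96 kN, N_AB = 32.46 kN.
A_AB = 729.5 mm².
A_BC = 1052 mm².
δ_AB = 32460·562/(729.5·125000) = 0.2001 mm
δ_BC = 5960·176/(1052·125000) = 0.00798 mm
δ = Σδ_i = 0.208 mm.

0.208 mm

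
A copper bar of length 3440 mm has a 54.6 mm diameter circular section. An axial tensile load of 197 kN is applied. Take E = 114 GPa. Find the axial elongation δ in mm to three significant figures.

A = 2341 mm².
δ_mech = NL/(AE) = 197000·3440/(2341·114000) = 2.539 mm.

2.54 mm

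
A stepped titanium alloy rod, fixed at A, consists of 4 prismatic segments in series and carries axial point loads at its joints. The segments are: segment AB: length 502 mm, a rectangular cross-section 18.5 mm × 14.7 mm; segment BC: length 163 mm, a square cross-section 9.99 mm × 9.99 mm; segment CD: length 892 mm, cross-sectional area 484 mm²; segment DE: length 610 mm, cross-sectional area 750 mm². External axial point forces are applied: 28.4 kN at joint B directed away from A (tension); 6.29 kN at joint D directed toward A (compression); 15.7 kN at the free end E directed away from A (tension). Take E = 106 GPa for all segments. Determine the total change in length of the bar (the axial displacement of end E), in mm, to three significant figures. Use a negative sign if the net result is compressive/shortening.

1.09 mm

Internal axial forces (sectioning from the free end, tension +): N_DE = 15.7 kN, N_CD = 9.41 kN, N_BC = 9.41 kN, N_AB = 37.81 kN.
A_AB = 271.9 mm².
A_BC = 99.8 mm².
δ_AB = 37810·502/(271.9·106000) = 0.6584 mm
δ_BC = 9410·163/(99.8·106000) = 0.145 mm
δ_CD = 9410·892/(484·106000) = 0.1636 mm
δ_DE = 15700·610/(750·106000) = 0.1205 mm
δ = Σδ_i = 1.088 mm.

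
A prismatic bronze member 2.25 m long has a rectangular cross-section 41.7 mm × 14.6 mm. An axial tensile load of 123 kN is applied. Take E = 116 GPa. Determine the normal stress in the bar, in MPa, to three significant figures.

202 MPa

A = 608.8 mm².
σ = N/A = 123000/608.8 = 202 MPa.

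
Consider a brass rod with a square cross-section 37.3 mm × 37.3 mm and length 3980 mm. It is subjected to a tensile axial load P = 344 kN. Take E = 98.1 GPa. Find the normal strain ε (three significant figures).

0.00252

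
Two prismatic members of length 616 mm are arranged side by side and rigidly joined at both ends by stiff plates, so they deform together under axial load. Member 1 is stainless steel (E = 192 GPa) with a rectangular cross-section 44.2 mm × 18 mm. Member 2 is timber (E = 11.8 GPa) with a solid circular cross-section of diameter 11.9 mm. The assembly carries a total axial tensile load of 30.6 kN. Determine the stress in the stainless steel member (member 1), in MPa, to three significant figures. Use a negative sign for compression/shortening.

38.1 MPa

A_1 = 795.6 mm².
A_2 = 111.2 mm².
Equal strain + equilibrium ⇒ each member carries load in proportion to AE: A₁E₁ = 152800000 N, A₂E₂ = 1312000 N, ΣAE = 154100000 N.
σ₁ = P·E₁/ΣAE = 30600·192000/154100000 = 38.13 MPa.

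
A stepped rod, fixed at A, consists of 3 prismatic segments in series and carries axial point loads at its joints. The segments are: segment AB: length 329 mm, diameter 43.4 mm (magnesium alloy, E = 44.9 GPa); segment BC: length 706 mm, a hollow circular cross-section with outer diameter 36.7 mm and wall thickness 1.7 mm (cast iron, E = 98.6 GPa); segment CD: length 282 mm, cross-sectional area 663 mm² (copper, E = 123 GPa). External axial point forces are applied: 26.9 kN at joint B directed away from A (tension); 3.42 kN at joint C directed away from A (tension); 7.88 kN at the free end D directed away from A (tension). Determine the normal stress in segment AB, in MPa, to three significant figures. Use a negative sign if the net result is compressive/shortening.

25.8 MPa

Internal axial forces (sectioning from the free end, tension +): N_CD = 7.88 kN, N_BC = 11.3 kN, N_AB = 38.2 kN.
A_AB = 1479 mm².
σ_AB = N_AB/A_AB = 38200/1479 = 25.82 MPa.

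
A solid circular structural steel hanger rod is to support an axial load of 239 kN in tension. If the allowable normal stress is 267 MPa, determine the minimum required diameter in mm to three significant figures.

Required area A ≥ P/σ_allow = 239000/267 = 895.1 mm².
For a solid circular section, d ≥ √(4A/π) = 33.76 mm.

33.8 mm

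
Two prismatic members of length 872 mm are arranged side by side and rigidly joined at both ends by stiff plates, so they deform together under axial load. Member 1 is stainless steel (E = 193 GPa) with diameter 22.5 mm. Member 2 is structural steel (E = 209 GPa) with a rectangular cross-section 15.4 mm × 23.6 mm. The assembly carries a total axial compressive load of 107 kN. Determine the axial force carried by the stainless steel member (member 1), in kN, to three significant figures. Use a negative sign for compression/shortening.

-53.8 kN

A_1 = 397.6 mm².
A_2 = 363.4 mm².
Equal strain + equilibrium ⇒ each member carries load in proportion to AE: A₁E₁ = 76740000 N, A₂E₂ = 75960000 N, ΣAE = 152700000 N.
F₁ = P·A₁E₁/ΣAE = -107000·76740000/152700000 = -53770 N.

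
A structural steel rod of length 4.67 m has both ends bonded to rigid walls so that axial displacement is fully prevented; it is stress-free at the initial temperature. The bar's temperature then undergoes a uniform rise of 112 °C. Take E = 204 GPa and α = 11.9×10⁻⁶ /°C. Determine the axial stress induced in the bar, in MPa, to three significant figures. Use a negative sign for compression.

-272 MPa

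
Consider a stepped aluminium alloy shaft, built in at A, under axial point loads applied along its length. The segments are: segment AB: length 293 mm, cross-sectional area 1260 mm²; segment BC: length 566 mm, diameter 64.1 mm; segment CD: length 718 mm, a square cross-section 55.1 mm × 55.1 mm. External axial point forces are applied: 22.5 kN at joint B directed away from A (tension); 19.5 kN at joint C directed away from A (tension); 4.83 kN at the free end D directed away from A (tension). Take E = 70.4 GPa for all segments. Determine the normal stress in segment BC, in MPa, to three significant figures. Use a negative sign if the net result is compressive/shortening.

7.54 MPa

Internal axial forces (sectioning from the free end, tension +): N_CD = 4.83 kN, N_BC = 24.33 kN, N_AB = 46.83 kN.
A_BC = 3227 mm².
σ_BC = N_BC/A_BC = 24330/3227 = 7.539 MPa.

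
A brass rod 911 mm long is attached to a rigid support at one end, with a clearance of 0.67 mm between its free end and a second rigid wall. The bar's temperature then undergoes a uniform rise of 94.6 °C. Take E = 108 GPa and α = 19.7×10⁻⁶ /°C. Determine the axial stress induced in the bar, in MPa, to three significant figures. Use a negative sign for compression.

Free thermal expansion αLΔT = 19.7e-6 · 911 · 94.6 = 1.698 mm.
The walls engage after the gap closes; constrained expansion = 1.698 − 0.67 = 1.028 mm.
The walls impose strain ε = −(1.028)/911 = -1.1282e-03; σ = Eε = 108000 · -1.1282e-03 = -121.8 MPa.

-122 MPa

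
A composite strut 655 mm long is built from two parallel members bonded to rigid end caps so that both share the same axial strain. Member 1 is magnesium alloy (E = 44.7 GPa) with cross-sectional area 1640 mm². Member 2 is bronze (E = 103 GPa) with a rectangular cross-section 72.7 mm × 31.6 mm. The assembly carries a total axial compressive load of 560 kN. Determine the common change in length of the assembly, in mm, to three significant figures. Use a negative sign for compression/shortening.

-1.18 mm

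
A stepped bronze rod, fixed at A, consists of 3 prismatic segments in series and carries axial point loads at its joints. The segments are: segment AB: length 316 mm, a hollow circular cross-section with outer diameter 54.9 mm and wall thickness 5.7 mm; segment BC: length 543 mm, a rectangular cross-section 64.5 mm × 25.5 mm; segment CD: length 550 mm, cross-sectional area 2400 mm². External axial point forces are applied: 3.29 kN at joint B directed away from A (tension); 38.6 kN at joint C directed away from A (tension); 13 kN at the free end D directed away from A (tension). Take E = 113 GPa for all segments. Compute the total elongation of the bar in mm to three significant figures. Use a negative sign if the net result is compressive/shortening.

Internal axial forces (sectioning from the free end, tension +): N_CD = 13 kN, N_BC = 51.6 kN, N_AB = 54.89 kN.
A_AB = 881 mm².
A_BC = 1645 mm².
δ_AB = 54890·316/(881·113000) = 0.1742 mm
δ_BC = 51600·543/(1645·113000) = 0.1508 mm
δ_CD = 13000·550/(2400·113000) = 0.02636 mm
δ = Σδ_i = 0.3513 mm.

0.351 mm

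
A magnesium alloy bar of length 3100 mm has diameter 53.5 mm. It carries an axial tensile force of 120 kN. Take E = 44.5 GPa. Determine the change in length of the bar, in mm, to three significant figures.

3.72 mm

A = 2248 mm².
δ_mech = NL/(AE) = 120000·3100/(2248·44500) = 3.719 mm.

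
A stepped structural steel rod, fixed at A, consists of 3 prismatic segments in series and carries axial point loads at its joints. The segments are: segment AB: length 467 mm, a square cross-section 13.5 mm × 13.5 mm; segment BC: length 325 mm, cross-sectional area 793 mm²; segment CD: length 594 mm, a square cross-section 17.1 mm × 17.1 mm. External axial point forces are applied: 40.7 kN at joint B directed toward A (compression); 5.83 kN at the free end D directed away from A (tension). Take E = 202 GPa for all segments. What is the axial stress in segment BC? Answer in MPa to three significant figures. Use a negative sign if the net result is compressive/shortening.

7.35 MPa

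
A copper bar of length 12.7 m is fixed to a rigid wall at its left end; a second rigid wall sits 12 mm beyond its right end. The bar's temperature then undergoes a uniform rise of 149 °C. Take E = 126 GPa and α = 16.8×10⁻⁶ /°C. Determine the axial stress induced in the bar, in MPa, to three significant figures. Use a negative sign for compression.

-196 MPa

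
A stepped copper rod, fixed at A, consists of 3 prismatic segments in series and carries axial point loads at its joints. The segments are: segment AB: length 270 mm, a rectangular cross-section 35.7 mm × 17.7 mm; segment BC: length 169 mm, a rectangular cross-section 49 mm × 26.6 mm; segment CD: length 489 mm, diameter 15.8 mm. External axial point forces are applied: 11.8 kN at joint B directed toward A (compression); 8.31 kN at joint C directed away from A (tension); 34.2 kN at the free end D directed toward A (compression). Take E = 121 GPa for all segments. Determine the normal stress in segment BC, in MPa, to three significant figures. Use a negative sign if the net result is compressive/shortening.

Internal axial forces (sectioning from the free end, tension +): N_CD = -34.2 kN, N_BC = -25.89 kN, N_AB = -37.69 kN.
A_BC = 1303 mm².
σ_BC = N_BC/A_BC = -25890/1303 = -19.86 MPa.

-19.9 MPa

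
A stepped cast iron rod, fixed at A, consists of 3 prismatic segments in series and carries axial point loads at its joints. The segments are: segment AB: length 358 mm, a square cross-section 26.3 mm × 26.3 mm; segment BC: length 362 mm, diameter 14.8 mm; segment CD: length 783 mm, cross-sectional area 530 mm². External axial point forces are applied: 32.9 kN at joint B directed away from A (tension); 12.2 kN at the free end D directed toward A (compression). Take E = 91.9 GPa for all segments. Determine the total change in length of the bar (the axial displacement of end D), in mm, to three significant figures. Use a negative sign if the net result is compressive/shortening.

Internal axial forces (sectioning from the free end, tension +): N_CD = -12.2 kN, N_BC = -12.2 kN, N_AB = 20.7 kN.
A_AB = 691.7 mm².
A_BC = 172 mm².
δ_AB = 20700·358/(691.7·91900) = 0.1166 mm
δ_BC = -12200·362/(172·91900) = -0.2793 mm
δ_CD = -12200·783/(530·91900) = -0.1961 mm
δ = Σδ_i = -0.3589 mm.

-0.359 mm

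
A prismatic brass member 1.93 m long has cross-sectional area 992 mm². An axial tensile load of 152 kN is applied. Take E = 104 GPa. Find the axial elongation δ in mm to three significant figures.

δ_mech = NL/(AE) = 152000·1930/(992·104000) = 2.844 mm.

2.84 mm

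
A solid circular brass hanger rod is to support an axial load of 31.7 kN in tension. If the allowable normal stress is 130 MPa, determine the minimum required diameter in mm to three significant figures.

17.6 mm

Required area A ≥ P/σ_allow = 31700/130 = 243.8 mm².
For a solid circular section, d ≥ √(4A/π) = 17.62 mm.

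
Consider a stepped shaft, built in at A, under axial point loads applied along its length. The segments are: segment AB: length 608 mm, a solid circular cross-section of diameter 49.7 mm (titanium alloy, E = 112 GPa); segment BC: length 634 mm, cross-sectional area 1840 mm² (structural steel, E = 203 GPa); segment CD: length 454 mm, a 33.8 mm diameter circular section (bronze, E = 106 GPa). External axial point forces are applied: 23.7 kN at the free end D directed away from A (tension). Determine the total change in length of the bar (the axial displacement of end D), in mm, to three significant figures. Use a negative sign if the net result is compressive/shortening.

Internal axial forces (sectioning from the free end, tension +): N_CD = 23.7 kN, N_BC = 23.7 kN, N_AB = 23.7 kN.
A_AB = 1940 mm².
A_CD = 897.3 mm².
δ_AB = 23700·608/(1940·112000) = 0.06632 mm
δ_BC = 23700·634/(1840·203000) = 0.04023 mm
δ_CD = 23700·454/(897.3·106000) = 0.1131 mm
δ = Σδ_i = 0.2197 mm.

0.220 mm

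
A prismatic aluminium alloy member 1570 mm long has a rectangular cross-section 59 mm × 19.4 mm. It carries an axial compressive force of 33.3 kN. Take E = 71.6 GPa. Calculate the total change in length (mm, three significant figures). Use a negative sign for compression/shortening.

-0.638 mm

A = 1145 mm².
δ_mech = NL/(AE) = -33300·1570/(1145·71600) = -0.6379 mm.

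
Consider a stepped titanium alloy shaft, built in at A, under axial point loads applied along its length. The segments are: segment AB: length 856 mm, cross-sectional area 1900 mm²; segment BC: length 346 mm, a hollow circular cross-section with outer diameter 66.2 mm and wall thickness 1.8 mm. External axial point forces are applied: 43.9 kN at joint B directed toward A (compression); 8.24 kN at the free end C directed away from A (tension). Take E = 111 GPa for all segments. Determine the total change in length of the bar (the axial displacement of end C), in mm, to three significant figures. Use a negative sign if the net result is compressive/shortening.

Internal axial forces (sectioning from the free end, tension +): N_BC = 8.24 kN, N_AB = -35.66 kN.
A_BC = 364.2 mm².
δ_AB = -35660·856/(1900·111000) = -0.1447 mm
δ_BC = 8240·346/(364.2·111000) = 0.07053 mm
δ = Σδ_i = -0.07421 mm.

-0.0742 mm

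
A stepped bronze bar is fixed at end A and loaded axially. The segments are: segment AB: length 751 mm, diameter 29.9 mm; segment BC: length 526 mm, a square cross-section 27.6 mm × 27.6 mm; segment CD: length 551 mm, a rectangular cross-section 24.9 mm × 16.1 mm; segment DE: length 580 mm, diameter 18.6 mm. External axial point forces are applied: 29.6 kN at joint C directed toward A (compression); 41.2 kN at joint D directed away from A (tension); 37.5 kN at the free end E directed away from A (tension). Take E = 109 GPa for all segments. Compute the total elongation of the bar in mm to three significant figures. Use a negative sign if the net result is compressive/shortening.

Internal axial forces (sectioning from the free end, tension +): N_DE = 37.5 kN, N_CD = 78.7 kN, N_BC = 49.1 kN, N_AB = 49.1 kN.
A_AB = 702.2 mm².
A_BC = 761.8 mm².
A_CD = 400.9 mm².
A_DE = 271.7 mm².
δ_AB = 49100·751/(702.2·109000) = 0.4818 mm
δ_BC = 49100·526/(761.8·109000) = 0.311 mm
δ_CD = 78700·551/(400.9·109000) = 0.9924 mm
δ_DE = 37500·580/(271.7·109000) = 0.7344 mm
δ = Σδ_i = 2.52 mm.

2.52 mm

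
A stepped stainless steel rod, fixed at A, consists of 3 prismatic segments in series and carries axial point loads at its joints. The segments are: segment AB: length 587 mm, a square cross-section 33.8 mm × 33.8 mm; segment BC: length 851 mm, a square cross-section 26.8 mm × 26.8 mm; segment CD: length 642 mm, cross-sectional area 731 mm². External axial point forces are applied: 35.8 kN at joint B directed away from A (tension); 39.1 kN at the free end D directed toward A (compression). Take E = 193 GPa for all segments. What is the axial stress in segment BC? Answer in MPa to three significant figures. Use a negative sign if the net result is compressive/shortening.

-54.4 MPa

Internal axial forces (sectioning from the free end, tension +): N_CD = -39.1 kN, N_BC = -39.1 kN, N_AB = -3.3 kN.
A_BC = 718.2 mm².
σ_BC = N_BC/A_BC = -39100/718.2 = -54.44 MPa.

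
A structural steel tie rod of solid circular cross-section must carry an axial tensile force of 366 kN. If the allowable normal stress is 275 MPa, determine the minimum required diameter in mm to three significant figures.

41.2 mm

Required area A ≥ P/σ_allow = 366000/275 = 1331 mm².
For a solid circular section, d ≥ √(4A/π) = 41.17 mm.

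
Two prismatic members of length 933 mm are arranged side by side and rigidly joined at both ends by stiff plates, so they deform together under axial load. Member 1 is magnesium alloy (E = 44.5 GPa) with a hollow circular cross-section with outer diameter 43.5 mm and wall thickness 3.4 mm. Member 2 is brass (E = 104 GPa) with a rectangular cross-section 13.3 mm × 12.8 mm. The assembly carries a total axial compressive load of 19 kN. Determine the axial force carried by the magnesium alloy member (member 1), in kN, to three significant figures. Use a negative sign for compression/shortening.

A_1 = 428.3 mm².
A_2 = 170.2 mm².
Equal strain + equilibrium ⇒ each member carries load in proportion to AE: A₁E₁ = 19060000 N, A₂E₂ = 17700000 N, ΣAE = 36770000 N.
F₁ = P·A₁E₁/ΣAE = -19000·19060000/36770000 = -9850 N.

-9.85 kN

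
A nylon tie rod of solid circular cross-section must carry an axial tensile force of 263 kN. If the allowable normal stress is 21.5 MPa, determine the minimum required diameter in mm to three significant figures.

Required area A ≥ P/σ_allow = 263000/21.5 = 12230 mm².
For a solid circular section, d ≥ √(4A/π) = 124.8 mm.

125 mm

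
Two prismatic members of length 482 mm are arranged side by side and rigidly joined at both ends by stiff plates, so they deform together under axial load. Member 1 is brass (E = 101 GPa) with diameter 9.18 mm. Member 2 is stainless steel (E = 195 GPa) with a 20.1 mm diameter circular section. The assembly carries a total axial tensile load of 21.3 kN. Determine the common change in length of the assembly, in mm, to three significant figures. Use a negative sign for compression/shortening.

0.150 mm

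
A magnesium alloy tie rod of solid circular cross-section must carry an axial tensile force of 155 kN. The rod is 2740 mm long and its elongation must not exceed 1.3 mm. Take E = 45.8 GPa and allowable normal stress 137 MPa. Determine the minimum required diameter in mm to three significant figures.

Required area A ≥ P/σ_allow = 155000/137 = 1131 mm².
For a solid circular section, d ≥ √(4A/π) = 37.95 mm.
Elongation limit: A ≥ PL/(Eδ_allow) = 155000·2740/(45800·1.3) = 7133 mm² ⇒ d ≥ 95.3 mm.
The elongation limit governs.

95.3 mm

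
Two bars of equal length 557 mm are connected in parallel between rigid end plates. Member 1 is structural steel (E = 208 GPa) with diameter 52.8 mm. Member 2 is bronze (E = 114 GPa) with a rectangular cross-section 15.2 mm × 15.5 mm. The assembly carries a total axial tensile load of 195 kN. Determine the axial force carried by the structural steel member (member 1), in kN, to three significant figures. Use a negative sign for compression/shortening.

184 kN

A_1 = 2190 mm².
A_2 = 235.6 mm².
Equal strain + equilibrium ⇒ each member carries load in proportion to AE: A₁E₁ = 455400000 N, A₂E₂ = 26860000 N, ΣAE = 482300000 N.
F₁ = P·A₁E₁/ΣAE = 195000·455400000/482300000 = 184100 N.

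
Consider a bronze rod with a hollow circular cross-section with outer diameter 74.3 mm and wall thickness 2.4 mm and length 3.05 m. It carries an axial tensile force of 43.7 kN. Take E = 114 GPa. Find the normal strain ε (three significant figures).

7.07e-04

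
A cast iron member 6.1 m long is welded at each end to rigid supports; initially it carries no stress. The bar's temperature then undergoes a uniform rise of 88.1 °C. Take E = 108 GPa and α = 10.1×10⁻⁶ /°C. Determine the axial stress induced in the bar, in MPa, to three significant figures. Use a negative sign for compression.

Free thermal expansion αLΔT = 10.1e-6 · 6100 · 88.1 = 5.428 mm.
The walls impose strain ε = −(5.428)/6100 = -8.8981e-04; σ = Eε = 108000 · -8.8981e-04 = -96.1 MPa.

-96.1 MPa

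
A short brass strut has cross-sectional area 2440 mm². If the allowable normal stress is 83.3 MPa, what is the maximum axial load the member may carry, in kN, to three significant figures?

P_max = σ_allow · A = 83.3 · 2440 = 203300 N = 203.3 kN.

203 kN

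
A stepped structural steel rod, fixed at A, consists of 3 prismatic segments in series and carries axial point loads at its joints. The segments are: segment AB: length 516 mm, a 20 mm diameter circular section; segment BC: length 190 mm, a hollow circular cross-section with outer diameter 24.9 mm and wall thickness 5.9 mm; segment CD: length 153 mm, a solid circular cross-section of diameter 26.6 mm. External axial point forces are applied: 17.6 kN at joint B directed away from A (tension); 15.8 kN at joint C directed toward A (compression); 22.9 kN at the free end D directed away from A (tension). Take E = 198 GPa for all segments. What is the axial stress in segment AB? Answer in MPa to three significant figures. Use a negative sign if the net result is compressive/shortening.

Internal axial forces (sectioning from the free end, tension +): N_CD = 22.9 kN, N_BC = 7.1 kN, N_AB = 24.7 kN.
A_AB = 314.2 mm².
σ_AB = N_AB/A_AB = 24700/314.2 = 78.62 MPa.

78.6 MPa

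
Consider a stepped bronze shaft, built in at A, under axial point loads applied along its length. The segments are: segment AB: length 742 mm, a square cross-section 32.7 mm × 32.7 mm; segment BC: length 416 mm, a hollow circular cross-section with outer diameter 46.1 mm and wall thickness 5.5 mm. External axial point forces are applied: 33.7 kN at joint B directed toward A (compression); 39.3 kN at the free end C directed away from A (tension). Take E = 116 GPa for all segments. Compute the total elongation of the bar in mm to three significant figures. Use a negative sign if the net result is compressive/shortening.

Internal axial forces (sectioning from the free end, tension +): N_BC = 39.3 kN, N_AB = 5.6 kN.
A_AB = 1069 mm².
A_BC = 701.5 mm².
δ_AB = 5600·742/(1069·116000) = 0.0335 mm
δ_BC = 39300·416/(701.5·116000) = 0.2009 mm
δ = Σδ_i = 0.2344 mm.

0.234 mm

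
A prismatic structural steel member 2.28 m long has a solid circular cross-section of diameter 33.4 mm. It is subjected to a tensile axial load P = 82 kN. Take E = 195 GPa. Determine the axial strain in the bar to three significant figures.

4.80e-04

A = 876.2 mm².
σ = N/A = 93.59 MPa; ε = σ/E = 93.59/195000 = 4.800e-04.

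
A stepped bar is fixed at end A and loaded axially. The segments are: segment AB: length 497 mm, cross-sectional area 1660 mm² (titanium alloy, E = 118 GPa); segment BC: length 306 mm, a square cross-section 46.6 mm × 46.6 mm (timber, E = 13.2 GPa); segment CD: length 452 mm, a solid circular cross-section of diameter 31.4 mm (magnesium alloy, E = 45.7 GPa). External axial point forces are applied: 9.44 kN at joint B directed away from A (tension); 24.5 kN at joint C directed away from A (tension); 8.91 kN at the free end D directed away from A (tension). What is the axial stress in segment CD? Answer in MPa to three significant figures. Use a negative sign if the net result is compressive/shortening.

Internal axial forces (sectioning from the free end, tension +): N_CD = 8.91 kN, N_BC = 33.41 kN, N_AB = 42.85 kN.
A_CD = 774.4 mm².
σ_CD = N_CD/A_CD = 8910/774.4 = 11.51 MPa.

11.5 MPa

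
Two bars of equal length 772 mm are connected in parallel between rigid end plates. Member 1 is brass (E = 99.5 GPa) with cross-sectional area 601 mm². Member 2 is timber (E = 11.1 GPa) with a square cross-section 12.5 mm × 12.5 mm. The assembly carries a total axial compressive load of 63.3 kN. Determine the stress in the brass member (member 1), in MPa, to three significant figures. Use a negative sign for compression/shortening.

-102 MPa

A_2 = 156.2 mm².
Equal strain + equilibrium ⇒ each member carries load in proportion to AE: A₁E₁ = 59800000 N, A₂E₂ = 1734000 N, ΣAE = 61530000 N.
σ₁ = P·E₁/ΣAE = -63300·99500/61530000 = -102.4 MPa.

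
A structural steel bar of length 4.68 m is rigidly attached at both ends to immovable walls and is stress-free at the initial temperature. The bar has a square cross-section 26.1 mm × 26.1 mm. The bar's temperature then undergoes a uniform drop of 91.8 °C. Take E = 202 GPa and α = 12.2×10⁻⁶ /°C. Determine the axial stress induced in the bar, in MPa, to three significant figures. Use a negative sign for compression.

226 MPa

Free thermal expansion αLΔT = 12.2e-6 · 4680 · -91.8 = -5.241 mm.
The walls impose strain ε = −(-5.241)/4680 = 1.1200e-03; σ = Eε = 202000 · 1.1200e-03 = 226.2 MPa.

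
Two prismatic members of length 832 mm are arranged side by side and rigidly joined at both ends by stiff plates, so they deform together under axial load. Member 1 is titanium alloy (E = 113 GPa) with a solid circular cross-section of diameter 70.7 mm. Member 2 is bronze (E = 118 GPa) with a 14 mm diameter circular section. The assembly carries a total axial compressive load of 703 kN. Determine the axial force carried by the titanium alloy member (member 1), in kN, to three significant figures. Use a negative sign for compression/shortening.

A_1 = 3926 mm².
A_2 = 153.9 mm².
Equal strain + equilibrium ⇒ each member carries load in proportion to AE: A₁E₁ = 443600000 N, A₂E₂ = 18160000 N, ΣAE = 461800000 N.
F₁ = P·A₁E₁/ΣAE = -703000·443600000/461800000 = -675300 N.

-675 kN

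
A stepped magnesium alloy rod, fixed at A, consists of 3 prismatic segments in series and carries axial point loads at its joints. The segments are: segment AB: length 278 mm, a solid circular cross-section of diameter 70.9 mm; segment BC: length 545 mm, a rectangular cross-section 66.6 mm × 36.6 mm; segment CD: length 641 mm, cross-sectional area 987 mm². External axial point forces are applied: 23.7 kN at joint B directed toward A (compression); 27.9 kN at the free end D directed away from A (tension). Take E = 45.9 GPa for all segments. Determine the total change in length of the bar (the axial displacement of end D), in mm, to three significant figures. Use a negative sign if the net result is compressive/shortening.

0.537 mm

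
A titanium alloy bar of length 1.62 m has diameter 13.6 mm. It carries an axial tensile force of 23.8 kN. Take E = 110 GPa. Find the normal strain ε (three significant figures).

A = 145.3 mm².
σ = N/A = 163.8 MPa; ε = σ/E = 163.8/110000 = 1.489e-03.

0.00149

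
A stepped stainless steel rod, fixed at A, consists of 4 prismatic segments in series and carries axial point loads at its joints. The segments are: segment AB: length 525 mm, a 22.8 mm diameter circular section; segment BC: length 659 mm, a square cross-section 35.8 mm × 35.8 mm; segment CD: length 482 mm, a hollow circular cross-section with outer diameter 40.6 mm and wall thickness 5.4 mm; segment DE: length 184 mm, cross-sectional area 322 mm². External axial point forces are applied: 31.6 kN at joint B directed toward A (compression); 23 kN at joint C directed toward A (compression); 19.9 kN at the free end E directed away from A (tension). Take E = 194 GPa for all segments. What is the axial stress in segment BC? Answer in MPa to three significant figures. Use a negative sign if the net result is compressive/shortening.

Internal axial forces (sectioning from the free end, tension +): N_DE = 19.9 kN, N_CD = 19.9 kN, N_BC = -3.1 kN, N_AB = -34.7 kN.
A_BC = 1282 mm².
σ_BC = N_BC/A_BC = -3100/1282 = -2.419 MPa.

-2.42 MPa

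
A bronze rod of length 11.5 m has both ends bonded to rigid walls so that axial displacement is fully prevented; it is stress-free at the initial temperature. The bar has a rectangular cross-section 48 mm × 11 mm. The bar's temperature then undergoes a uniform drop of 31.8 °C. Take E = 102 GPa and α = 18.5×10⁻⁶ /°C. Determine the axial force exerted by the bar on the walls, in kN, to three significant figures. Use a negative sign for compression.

31.7 kN

Free thermal expansion αLΔT = 18.5e-6 · 11500 · -31.8 = -6.765 mm.
The walls impose strain ε = −(-6.765)/11500 = 5.8830e-04; σ = Eε = 102000 · 5.8830e-04 = 60.01 MPa.
Wall reaction R = σ·A = 60.01·528 = 31680 N = 31.68 kN.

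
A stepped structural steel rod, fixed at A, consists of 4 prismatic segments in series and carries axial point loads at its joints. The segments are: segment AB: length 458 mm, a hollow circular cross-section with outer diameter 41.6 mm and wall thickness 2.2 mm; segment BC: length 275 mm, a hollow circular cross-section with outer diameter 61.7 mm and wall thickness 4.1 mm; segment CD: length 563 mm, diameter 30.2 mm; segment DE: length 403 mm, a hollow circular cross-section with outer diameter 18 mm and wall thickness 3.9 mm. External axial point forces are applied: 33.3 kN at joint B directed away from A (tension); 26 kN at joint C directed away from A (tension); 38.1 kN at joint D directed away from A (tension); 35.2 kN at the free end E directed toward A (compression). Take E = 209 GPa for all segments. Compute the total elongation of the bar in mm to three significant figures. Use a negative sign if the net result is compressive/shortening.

Internal axial forces (sectioning from the free end, tension +): N_DE = -35.2 kN, N_CD = 2.9 kN, N_BC = 28.9 kN, N_AB = 62.2 kN.
A_AB = 272.3 mm².
A_BC = 741.9 mm².
A_CD = 716.3 mm².
A_DE = 172.8 mm².
δ_AB = 62200·458/(272.3·209000) = 0.5005 mm
δ_BC = 28900·275/(741.9·209000) = 0.05125 mm
δ_CD = 2900·563/(716.3·209000) = 0.01091 mm
δ_DE = -35200·403/(172.8·209000) = -0.3929 mm
δ = Σδ_i = 0.1698 mm.

0.170 mm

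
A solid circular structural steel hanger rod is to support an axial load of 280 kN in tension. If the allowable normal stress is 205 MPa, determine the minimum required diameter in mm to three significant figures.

41.7 mm

Required area A ≥ P/σ_allow = 280000/205 = 1366 mm².
For a solid circular section, d ≥ √(4A/π) = 41.7 mm.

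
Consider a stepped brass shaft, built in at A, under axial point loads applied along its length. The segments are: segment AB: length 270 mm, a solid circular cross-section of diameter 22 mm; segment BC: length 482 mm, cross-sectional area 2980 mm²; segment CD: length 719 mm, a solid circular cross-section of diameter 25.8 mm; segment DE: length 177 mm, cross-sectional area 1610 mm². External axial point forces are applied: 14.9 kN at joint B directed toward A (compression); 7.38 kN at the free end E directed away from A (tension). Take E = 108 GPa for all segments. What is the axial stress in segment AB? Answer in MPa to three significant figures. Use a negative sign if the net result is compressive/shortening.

-19.8 MPa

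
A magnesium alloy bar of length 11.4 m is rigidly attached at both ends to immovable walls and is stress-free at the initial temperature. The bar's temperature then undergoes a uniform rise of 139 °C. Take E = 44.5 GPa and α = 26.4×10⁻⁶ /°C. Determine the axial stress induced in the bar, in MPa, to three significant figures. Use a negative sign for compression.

Free thermal expansion αLΔT = 26.4e-6 · 11400 · 139 = 41.83 mm.
The walls impose strain ε = −(41.83)/11400 = -3.6696e-03; σ = Eε = 44500 · -3.6696e-03 = -163.3 MPa.

-163 MPa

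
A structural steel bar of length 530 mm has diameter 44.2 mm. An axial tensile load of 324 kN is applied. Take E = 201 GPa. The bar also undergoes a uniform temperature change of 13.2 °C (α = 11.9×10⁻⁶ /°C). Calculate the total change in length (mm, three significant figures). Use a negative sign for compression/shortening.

0.640 mm

A = 1534 mm².
δ_mech = NL/(AE) = 324000·530/(1534·201000) = 0.5568 mm.
δ_thermal = αLΔT = 11.9e-6·530·13.2 = 0.08325 mm.
δ = δ_mech + δ_thermal = 0.64 mm.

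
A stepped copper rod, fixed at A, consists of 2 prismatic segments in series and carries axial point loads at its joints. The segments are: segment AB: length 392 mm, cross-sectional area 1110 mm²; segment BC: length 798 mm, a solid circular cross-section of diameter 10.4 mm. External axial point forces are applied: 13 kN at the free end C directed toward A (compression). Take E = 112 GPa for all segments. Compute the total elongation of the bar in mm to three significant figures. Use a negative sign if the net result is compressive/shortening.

Internal axial forces (sectioning from the free end, tension +): N_BC = -13 kN, N_AB = -13 kN.
A_BC = 84.95 mm².
δ_AB = -13000·392/(1110·112000) = -0.04099 mm
δ_BC = -13000·798/(84.95·112000) = -1.09 mm
δ = Σδ_i = -1.131 mm.

-1.13 mm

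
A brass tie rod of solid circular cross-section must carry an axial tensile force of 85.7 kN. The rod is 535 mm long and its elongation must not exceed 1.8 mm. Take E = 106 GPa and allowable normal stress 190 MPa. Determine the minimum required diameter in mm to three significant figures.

24.0 mm

Required area A ≥ P/σ_allow = 85700/190 = 451.1 mm².
For a solid circular section, d ≥ √(4A/π) = 23.96 mm.
Elongation limit: A ≥ PL/(Eδ_allow) = 85700·535/(106000·1.8) = 240.3 mm² ⇒ d ≥ 17.49 mm.
The stress limit governs.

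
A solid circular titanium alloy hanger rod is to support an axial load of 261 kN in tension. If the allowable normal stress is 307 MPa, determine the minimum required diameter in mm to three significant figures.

32.9 mm

Required area A ≥ P/σ_allow = 261000/307 = 850.2 mm².
For a solid circular section, d ≥ √(4A/π) = 32.9 mm.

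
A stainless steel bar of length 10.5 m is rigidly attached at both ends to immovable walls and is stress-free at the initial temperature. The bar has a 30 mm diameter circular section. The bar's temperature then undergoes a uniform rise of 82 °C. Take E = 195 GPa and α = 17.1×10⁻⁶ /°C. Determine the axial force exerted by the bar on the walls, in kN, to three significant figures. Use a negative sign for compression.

Free thermal expansion αLΔT = 17.1e-6 · 10500 · 82 = 14.72 mm.
The walls impose strain ε = −(14.72)/10500 = -1.4022e-03; σ = Eε = 195000 · -1.4022e-03 = -273.4 MPa.
Wall reaction R = σ·A = -273.4·706.9 = -193300 N = -193.3 kN.

-193 kN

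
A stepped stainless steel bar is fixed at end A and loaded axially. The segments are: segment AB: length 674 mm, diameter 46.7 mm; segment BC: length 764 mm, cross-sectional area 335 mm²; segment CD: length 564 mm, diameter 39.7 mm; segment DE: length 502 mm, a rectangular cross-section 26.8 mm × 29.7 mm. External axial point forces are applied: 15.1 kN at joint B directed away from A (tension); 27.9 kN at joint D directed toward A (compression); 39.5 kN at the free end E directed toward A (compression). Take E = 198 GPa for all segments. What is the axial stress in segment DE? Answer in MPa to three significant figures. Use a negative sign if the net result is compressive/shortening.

-49.6 MPa

Internal axial forces (sectioning from the free end, tension +): N_DE = -39.5 kN, N_CD = -67.4 kN, N_BC = -67.4 kN, N_AB = -52.3 kN.
A_DE = 796 mm².
σ_DE = N_DE/A_DE = -39500/796 = -49.63 MPa.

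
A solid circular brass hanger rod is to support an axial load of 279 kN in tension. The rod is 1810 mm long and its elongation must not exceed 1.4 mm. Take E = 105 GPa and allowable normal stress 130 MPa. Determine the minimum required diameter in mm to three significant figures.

66.1 mm

Required area A ≥ P/σ_allow = 279000/130 = 2146 mm².
For a solid circular section, d ≥ √(4A/π) = 52.27 mm.
Elongation limit: A ≥ PL/(Eδ_allow) = 279000·1810/(105000·1.4) = 3435 mm² ⇒ d ≥ 66.14 mm.
The elongation limit governs.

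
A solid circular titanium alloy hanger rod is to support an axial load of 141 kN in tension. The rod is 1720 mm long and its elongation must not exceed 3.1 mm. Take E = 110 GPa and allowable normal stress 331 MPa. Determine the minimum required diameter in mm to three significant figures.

Required area A ≥ P/σ_allow = 141000/331 = 426 mm².
For a solid circular section, d ≥ √(4A/π) = 23.29 mm.
Elongation limit: A ≥ PL/(Eδ_allow) = 141000·1720/(110000·3.1) = 711.2 mm² ⇒ d ≥ 30.09 mm.
The elongation limit governs.

30.1 mm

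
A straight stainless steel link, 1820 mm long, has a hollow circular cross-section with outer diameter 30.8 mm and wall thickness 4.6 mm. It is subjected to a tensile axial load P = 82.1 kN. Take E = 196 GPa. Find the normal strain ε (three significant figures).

0.00111

A = 378.6 mm².
σ = N/A = 216.8 MPa; ε = σ/E = 216.8/196000 = 1.106e-03.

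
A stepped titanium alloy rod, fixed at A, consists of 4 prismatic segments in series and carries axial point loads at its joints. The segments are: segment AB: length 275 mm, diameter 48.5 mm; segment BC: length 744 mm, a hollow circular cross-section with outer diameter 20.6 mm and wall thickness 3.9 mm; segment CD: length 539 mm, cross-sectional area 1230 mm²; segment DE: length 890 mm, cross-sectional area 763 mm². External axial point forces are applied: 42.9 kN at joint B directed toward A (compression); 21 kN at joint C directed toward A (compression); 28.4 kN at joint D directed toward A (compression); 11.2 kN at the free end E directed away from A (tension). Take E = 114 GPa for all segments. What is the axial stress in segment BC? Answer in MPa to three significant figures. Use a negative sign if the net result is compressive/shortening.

-187 MPa

Internal axial forces (sectioning from the free end, tension +): N_DE = 11.2 kN, N_CD = -17.2 kN, N_BC = -38.2 kN, N_AB = -81.1 kN.
A_BC = 204.6 mm².
σ_BC = N_BC/A_BC = -38200/204.6 = -186.7 MPa.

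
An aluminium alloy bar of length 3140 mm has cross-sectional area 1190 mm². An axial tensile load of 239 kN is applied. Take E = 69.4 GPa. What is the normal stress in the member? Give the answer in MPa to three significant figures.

201 MPa

σ = N/A = 239000/1190 = 200.8 MPa.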